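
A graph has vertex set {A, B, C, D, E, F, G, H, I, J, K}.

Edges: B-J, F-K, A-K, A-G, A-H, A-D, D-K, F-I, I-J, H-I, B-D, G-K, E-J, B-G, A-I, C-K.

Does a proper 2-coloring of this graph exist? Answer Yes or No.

No

A, D, K form a triangle, so at least 3 colors are needed.
So 2 colors are not enough.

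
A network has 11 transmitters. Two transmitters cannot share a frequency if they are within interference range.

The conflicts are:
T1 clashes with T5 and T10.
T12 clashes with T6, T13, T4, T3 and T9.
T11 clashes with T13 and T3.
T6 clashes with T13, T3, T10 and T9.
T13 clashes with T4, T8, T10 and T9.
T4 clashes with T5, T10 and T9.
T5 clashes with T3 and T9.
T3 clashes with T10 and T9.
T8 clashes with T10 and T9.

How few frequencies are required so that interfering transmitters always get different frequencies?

4

T12, T13, T4, T9 pairwise conflict, so at least 4 frequencies are needed.
A valid assignment using 4 frequencies: T1=1, T12=3, T11=2, T6=4, T13=1, T4=4, T5=3, T3=1, T8=3, T10=2, T9=2. No two conflicting transmitters share a frequency.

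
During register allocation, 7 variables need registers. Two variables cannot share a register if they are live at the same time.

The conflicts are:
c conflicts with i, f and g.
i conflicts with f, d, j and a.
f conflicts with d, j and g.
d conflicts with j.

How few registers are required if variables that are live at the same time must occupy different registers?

i, f, d, j pairwise conflict, so at least 4 registers are needed.
4 registers suffice: register 1 → {i, g}; register 2 → {f, a}; register 3 → {c, d}; register 4 → {j}. Each listed conflict is separated.

4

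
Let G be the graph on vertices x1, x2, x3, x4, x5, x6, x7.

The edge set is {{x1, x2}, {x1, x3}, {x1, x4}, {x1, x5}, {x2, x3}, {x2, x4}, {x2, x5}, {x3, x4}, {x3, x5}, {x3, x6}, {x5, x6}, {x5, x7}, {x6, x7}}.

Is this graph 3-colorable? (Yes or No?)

x1, x2, x3, x4 are pairwise adjacent (a clique of size 4), so at least 4 colors are needed.
So 3 colors are not enough.

No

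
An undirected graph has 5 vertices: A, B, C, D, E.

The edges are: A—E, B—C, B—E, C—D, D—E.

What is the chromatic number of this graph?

2

B and E are adjacent, so at least 2 colors are needed.
2 colors suffice: color red → {C, E}; color blue → {A, B, D}. Each edge has distinct colors on its endpoints.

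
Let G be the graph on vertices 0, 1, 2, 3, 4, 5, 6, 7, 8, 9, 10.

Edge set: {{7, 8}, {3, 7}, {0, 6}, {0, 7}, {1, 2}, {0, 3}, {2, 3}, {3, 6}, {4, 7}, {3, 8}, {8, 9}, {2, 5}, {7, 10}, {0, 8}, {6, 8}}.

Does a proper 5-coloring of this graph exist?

Yes

The chromatic number is 4. 0, 3, 7, 8 form a clique, so at least 4 colors are needed.
One proper 4-coloring: 0=d, 1=b, 2=a, 3=b, 4=a, 5=b, 6=c, 7=c, 8=a, 9=b, 10=a.
Since 5 ≥ 4, a proper 5-coloring certainly exists.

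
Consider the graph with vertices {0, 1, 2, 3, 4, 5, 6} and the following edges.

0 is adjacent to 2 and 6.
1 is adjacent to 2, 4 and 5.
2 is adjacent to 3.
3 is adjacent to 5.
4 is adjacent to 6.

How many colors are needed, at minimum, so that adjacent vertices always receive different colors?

The cycle 4-1-2-0-6-4 has odd length 5, so it cannot be 2-colored; at least 3 colors are needed.
3 colors suffice: color a → {2, 4, 5}; color b → {1, 3, 6}; color c → {0}. No two adjacent vertices share a color.

3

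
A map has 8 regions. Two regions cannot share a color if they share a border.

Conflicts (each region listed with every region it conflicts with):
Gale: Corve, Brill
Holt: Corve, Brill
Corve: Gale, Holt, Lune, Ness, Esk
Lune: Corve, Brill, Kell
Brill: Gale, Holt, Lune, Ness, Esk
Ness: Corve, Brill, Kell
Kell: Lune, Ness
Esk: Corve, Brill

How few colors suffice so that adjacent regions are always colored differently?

Ness and Kell conflict, so at least 2 colors are needed.
One proper 2-coloring: Gale=2, Holt=2, Corve=1, Lune=2, Brill=1, Ness=2, Kell=1, Esk=2. No two conflicting regions share a color.

2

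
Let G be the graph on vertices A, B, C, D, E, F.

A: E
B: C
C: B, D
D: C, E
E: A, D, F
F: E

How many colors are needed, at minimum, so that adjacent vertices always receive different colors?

A and E are adjacent, so at least 2 colors are needed.
2 colors suffice: color 1 → {C, E}; color 2 → {A, B, D, F}. Each edge has distinct colors on its endpoints.

2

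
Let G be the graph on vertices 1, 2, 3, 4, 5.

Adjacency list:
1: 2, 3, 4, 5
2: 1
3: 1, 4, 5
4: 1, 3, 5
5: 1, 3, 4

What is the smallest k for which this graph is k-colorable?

1, 3, 4, 5 are pairwise adjacent (a clique of size 4), so at least 4 colors are needed.
4 colors suffice: color a → {1}; color b → {2, 5}; color c → {3}; color d → {4}. Each edge has distinct colors on its endpoints.

4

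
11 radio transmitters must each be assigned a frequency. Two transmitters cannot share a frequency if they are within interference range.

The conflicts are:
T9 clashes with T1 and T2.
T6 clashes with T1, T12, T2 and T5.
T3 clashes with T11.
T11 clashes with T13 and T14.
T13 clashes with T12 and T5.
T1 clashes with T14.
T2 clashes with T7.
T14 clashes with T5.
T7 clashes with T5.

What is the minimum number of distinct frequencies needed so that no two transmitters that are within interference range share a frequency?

2

T2 and T7 conflict, so at least 2 frequencies are needed.
2 frequencies suffice: T9=1, T6=1, T3=1, T11=2, T13=1, T1=2, T12=2, T2=2, T14=1, T7=1, T5=2. Each listed conflict is separated.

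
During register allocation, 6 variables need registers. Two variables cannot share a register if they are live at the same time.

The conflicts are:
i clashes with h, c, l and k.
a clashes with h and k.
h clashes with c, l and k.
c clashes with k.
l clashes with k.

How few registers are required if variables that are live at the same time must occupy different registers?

4

i, h, c, k are mutually in conflict, so at least 4 registers are needed.
Using 4 registers: i=3, a=3, h=1, c=4, l=4, k=2. Each listed conflict is separated.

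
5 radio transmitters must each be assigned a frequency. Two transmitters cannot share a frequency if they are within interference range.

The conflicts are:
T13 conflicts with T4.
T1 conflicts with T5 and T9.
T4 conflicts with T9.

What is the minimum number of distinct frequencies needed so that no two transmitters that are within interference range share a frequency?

2

T1 and T5 conflict, so at least 2 frequencies are needed.
2 frequencies suffice: frequency 1 → {T1, T4}; frequency 2 → {T13, T5, T9}. No two conflicting transmitters share a frequency.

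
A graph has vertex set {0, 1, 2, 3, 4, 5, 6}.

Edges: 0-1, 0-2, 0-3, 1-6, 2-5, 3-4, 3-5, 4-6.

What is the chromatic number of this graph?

The cycle 6-4-3-0-1-6 has odd length 5, so it cannot be 2-colored; at least 3 colors are needed.
3 colors suffice: 0=blue, 1=green, 2=red, 3=red, 4=blue, 5=blue, 6=red. Every edge joins two different colors.

3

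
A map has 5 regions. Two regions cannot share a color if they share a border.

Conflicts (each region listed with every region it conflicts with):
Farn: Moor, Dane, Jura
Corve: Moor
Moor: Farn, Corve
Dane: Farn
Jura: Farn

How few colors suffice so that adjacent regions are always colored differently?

Corve and Moor conflict, so at least 2 colors are needed.
2 colors suffice: Farn=1, Corve=1, Moor=2, Dane=2, Jura=2. No two conflicting regions share a color.

2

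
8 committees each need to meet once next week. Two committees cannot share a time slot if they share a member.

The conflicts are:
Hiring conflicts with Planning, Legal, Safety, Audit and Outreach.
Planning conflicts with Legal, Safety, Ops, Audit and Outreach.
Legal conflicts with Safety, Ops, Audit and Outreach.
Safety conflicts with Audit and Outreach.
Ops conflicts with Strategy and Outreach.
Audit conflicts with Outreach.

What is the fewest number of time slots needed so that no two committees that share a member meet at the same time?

Hiring, Planning, Legal, Safety, Audit, Outreach all conflict with each other, so at least 6 time slots are needed.
6 time slots suffice: time slot 1 → {Strategy, Outreach}; time slot 2 → {Legal}; time slot 3 → {Planning}; time slot 4 → {Safety, Ops}; time slot 5 → {Hiring}; time slot 6 → {Audit}. Every pair that conflicts lands in different time slots.

6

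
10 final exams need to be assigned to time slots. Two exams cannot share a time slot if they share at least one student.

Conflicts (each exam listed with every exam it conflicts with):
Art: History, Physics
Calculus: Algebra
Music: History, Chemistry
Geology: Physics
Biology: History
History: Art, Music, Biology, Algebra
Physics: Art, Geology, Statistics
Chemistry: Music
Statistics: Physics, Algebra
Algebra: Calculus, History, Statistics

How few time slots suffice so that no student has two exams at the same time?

The cycle Algebra-Statistics-Physics-Art-History-Algebra has odd length 5, so it cannot be 2-colored; at least 3 time slots are needed.
Using 3 time slots: Art=2, Calculus=1, Music=2, Geology=2, Biology=2, History=1, Physics=1, Chemistry=1, Statistics=3, Algebra=2. No two conflicting exams share a time slot.

3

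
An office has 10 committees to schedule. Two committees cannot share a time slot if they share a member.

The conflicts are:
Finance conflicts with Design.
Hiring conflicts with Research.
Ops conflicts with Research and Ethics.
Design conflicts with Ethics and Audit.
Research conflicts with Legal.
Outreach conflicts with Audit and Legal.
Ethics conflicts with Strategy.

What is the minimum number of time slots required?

3

The cycle Legal-Outreach-Audit-Design-Ethics-Ops-Research-Legal has odd length 7, so it cannot be 2-colored; at least 3 time slots are needed.
3 time slots suffice: time slot 1 → {Design, Research, Outreach, Strategy}; time slot 2 → {Finance, Hiring, Ethics, Audit, Legal}; time slot 3 → {Ops}. Every pair that conflicts lands in different time slots.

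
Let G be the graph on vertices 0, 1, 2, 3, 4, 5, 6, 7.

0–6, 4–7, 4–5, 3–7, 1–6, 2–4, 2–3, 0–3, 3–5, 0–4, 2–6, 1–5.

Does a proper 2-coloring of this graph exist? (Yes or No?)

No

The cycle 5-4-2-6-1-5 has odd length 5, so it cannot be 2-colored; at least 3 colors are needed.
So 2 colors are not enough.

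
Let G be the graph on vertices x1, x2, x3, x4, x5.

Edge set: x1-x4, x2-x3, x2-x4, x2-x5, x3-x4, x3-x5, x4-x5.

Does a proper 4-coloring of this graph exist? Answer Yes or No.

Yes

The chromatic number is 4. x2, x3, x4, x5 are mutually adjacent (a clique of size 4), so at least 4 colors are needed.
A valid assignment using 4 colors: x1=2, x2=4, x3=2, x4=1, x5=3.
That is already a proper 4-coloring.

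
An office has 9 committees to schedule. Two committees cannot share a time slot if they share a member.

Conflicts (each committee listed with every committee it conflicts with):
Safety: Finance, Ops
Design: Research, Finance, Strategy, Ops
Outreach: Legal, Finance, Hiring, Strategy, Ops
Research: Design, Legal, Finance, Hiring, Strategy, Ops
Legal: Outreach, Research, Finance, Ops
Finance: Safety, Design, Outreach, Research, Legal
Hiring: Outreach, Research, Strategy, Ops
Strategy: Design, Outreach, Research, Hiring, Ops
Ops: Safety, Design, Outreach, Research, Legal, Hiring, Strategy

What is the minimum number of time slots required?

4

Design, Research, Strategy, Ops are mutually in conflict, so at least 4 time slots are needed.
4 time slots suffice: time slot 1 → {Finance, Ops}; time slot 2 → {Safety, Outreach, Research}; time slot 3 → {Legal, Strategy}; time slot 4 → {Design, Hiring}. No two conflicting committees share a time slot.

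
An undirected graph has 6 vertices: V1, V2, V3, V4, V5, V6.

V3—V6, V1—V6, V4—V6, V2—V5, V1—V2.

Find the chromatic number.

2

V1 and V6 are adjacent, so at least 2 colors are needed.
One proper 2-coloring: V1=2, V2=1, V3=2, V4=2, V5=2, V6=1. No two adjacent vertices share a color.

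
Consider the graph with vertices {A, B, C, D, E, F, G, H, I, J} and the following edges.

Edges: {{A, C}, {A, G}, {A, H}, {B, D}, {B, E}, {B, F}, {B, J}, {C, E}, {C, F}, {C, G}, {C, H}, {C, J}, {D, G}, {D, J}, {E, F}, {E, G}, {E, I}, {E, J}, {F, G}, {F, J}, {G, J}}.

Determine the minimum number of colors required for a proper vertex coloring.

C, E, F, G, J are mutually adjacent (a clique of size 5), so at least 5 colors are needed.
5 colors suffice: color 1 → {A, D, E}; color 2 → {B, C, I}; color 3 → {H, J}; color 4 → {G}; color 5 → {F}. Each edge has distinct colors on its endpoints.

5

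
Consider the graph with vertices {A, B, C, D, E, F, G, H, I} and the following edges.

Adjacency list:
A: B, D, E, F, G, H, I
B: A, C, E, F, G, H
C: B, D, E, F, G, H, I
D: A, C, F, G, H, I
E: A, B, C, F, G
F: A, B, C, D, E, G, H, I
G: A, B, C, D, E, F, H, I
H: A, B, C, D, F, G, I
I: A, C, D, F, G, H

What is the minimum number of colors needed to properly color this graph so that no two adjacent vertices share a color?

6

C, D, F, G, H, I form a clique, so at least 6 colors are needed.
6 colors suffice: color 1 → {G}; color 2 → {F}; color 3 → {A, C}; color 4 → {E, H}; color 5 → {B, I}; color 6 → {D}. Each edge has distinct colors on its endpoints.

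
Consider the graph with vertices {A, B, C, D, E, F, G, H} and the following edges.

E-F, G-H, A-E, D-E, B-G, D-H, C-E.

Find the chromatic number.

E and F are adjacent, so at least 2 colors are needed.
One proper 2-coloring: A=2, B=1, C=2, D=2, E=1, F=2, G=2, H=1. No two adjacent vertices share a color.

2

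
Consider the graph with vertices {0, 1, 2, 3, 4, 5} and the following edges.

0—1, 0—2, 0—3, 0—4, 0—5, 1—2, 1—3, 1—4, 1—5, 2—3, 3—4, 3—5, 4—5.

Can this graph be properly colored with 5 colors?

Yes

The chromatic number is 5. 0, 1, 3, 4, 5 form a clique, so at least 5 colors are needed.
5 colors suffice: color red → {3}; color blue → {1}; color green → {0}; color yellow → {2, 4}; color purple → {5}.
That is already a proper 5-coloring.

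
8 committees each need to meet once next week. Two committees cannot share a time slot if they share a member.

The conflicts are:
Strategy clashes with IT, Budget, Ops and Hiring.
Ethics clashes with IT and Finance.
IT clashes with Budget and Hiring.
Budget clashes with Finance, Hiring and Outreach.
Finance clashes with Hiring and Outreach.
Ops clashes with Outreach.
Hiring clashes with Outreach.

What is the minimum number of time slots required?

Budget, Finance, Hiring, Outreach all conflict with each other, so at least 4 time slots are needed.
4 time slots suffice: Strategy=3, Ethics=1, IT=4, Budget=1, Finance=3, Ops=1, Hiring=2, Outreach=4. Every pair that conflicts lands in different time slots.

4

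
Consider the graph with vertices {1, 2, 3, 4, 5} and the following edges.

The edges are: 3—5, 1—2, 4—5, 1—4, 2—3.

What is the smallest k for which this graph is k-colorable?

The cycle 3-5-4-1-2-3 has odd length 5, so it cannot be 2-colored; at least 3 colors are needed.
3 colors suffice: color a → {2, 4}; color b → {1, 3}; color c → {5}. Each edge has distinct colors on its endpoints.

3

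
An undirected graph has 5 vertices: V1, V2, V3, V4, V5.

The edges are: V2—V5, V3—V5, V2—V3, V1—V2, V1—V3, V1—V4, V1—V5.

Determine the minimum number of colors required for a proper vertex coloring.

4

V1, V2, V3, V5 form a clique, so at least 4 colors are needed.
One proper 4-coloring: V1=1, V2=4, V3=3, V4=2, V5=2. Every edge joins two different colors.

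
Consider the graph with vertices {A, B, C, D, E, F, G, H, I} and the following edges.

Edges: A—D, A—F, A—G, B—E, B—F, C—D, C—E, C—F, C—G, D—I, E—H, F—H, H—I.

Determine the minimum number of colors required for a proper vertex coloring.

3

The cycle H-F-A-D-I-H has odd length 5, so it cannot be 2-colored; at least 3 colors are needed.
One proper 3-coloring: A=blue, B=blue, C=blue, D=red, E=red, F=red, G=red, H=blue, I=green. Each edge has distinct colors on its endpoints.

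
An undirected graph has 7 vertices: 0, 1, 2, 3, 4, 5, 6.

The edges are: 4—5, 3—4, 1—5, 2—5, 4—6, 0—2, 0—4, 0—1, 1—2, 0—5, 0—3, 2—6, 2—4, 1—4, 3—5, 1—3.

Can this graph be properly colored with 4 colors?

No

0, 1, 2, 4, 5 are pairwise adjacent (a clique of size 5), so at least 5 colors are needed.
So 4 colors are not enough.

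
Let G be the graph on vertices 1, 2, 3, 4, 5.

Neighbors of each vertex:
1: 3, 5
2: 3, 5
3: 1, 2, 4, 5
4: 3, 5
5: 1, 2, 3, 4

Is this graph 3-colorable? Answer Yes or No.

The chromatic number is 3. 2, 3, 5 form a triangle, so at least 3 colors are needed.
3 colors suffice: color a → {3}; color b → {5}; color c → {1, 2, 4}.
That is already a proper 3-coloring.

Yes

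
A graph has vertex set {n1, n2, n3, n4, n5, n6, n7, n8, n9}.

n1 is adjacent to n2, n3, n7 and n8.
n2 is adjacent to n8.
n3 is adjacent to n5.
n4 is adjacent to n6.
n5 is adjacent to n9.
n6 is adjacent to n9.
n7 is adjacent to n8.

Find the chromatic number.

n1, n7, n8 are mutually adjacent, so at least 3 colors are needed.
One proper 3-coloring: n1=red, n2=green, n3=blue, n4=red, n5=green, n6=blue, n7=green, n8=blue, n9=red. Each edge has distinct colors on its endpoints.

3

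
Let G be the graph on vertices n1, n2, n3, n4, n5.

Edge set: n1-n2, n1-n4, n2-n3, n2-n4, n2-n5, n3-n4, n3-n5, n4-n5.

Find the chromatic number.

n2, n3, n4, n5 are pairwise adjacent (a clique of size 4), so at least 4 colors are needed.
4 colors suffice: color 1 → {n4}; color 2 → {n2}; color 3 → {n1, n5}; color 4 → {n3}. Every edge joins two different colors.

4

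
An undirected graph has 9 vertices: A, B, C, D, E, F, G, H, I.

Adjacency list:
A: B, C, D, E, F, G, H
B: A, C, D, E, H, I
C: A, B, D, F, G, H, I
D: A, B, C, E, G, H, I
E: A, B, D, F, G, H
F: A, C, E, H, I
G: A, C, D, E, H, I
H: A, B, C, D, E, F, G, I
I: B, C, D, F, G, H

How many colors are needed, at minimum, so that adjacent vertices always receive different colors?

5

A, C, D, G, H are pairwise adjacent (a clique of size 5), so at least 5 colors are needed.
A valid assignment using 5 colors: A=blue, B=purple, C=yellow, D=green, E=yellow, F=green, G=purple, H=red, I=blue. No two adjacent vertices share a color.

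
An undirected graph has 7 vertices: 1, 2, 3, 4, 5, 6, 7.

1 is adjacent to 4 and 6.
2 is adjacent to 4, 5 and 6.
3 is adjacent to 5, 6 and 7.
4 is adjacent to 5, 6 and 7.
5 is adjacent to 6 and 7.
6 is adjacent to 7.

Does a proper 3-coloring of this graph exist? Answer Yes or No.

No

4, 5, 6, 7 are pairwise adjacent (a clique of size 4), so at least 4 colors are needed.
So 3 colors are not enough.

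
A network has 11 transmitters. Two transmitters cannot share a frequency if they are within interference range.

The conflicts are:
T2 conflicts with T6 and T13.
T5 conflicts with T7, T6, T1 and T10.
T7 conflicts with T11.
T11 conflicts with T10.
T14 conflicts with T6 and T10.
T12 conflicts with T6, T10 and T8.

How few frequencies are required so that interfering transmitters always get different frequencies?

2

T5 and T1 conflict, so at least 2 frequencies are needed.
2 frequencies suffice: T2=1, T5=1, T7=2, T11=1, T14=1, T12=1, T6=2, T1=2, T13=2, T10=2, T8=2. No two conflicting transmitters share a frequency.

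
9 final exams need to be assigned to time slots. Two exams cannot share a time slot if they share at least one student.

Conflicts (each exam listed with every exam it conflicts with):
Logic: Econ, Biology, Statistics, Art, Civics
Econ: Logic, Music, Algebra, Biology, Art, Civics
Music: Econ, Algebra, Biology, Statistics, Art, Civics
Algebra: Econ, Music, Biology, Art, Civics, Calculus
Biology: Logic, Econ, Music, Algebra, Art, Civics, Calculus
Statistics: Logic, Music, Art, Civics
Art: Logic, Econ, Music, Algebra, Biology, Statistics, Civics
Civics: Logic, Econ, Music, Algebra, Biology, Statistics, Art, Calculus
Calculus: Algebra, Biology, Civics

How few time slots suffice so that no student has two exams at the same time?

6

Econ, Music, Algebra, Biology, Art, Civics are mutually in conflict, so at least 6 time slots are needed.
A valid assignment using 6 time slots: Logic=5, Econ=4, Music=5, Algebra=6, Biology=2, Statistics=2, Art=3, Civics=1, Calculus=3. No two conflicting exams share a time slot.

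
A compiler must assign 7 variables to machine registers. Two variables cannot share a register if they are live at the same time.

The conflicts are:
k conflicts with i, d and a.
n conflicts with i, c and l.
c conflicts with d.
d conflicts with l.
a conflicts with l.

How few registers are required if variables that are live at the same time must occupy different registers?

3

The cycle a-k-i-n-l-a has odd length 5, so it cannot be 2-colored; at least 3 registers are needed.
3 registers suffice: k=1, n=2, i=3, c=1, d=2, a=2, l=1. Every pair that conflicts lands in different registers.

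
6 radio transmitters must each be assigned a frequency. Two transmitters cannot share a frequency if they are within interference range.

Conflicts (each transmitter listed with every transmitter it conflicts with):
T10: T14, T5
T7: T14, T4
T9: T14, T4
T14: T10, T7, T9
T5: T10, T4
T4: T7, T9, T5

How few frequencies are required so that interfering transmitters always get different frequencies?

3

The cycle T4-T9-T14-T10-T5-T4 has odd length 5, so it cannot be 2-colored; at least 3 frequencies are needed.
Using 3 frequencies: T10=2, T7=2, T9=2, T14=1, T5=3, T4=1. No two conflicting transmitters share a frequency.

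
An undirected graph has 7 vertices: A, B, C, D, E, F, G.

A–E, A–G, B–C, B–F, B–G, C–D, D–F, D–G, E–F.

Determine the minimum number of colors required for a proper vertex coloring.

The cycle E-F-D-G-A-E has odd length 5, so it cannot be 2-colored; at least 3 colors are needed.
A valid assignment using 3 colors: A=3, B=1, C=2, D=1, E=1, F=2, G=2. No two adjacent vertices share a color.

3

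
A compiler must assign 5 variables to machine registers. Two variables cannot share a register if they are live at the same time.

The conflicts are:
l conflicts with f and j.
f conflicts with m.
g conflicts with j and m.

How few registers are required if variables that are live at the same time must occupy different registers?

3

The cycle f-m-g-j-l-f has odd length 5, so it cannot be 2-colored; at least 3 registers are needed.
3 registers suffice: l=1, f=3, g=1, j=2, m=2. Every pair that conflicts lands in different registers.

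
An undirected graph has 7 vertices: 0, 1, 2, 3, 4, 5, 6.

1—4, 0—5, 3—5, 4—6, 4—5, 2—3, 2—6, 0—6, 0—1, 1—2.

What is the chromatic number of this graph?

3

The cycle 1-2-3-5-0-1 has odd length 5, so it cannot be 2-colored; at least 3 colors are needed.
A valid assignment using 3 colors: 0=red, 1=blue, 2=red, 3=green, 4=red, 5=blue, 6=blue. No two adjacent vertices share a color.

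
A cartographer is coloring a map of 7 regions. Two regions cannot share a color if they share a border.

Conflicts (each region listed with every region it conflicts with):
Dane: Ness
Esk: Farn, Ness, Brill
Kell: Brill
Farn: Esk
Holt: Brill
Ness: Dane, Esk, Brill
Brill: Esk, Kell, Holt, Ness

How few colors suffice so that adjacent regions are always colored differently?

Esk, Ness, Brill pairwise conflict, so at least 3 colors are needed.
3 colors suffice: color 1 → {Dane, Farn, Brill}; color 2 → {Esk, Kell, Holt}; color 3 → {Ness}. Each listed conflict is separated.

3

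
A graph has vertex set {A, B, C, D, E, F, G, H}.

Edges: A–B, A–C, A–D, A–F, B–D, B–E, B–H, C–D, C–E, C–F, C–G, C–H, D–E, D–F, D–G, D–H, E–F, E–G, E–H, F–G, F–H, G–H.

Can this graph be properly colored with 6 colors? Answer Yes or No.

Yes

The chromatic number is 6. C, D, E, F, G, H are pairwise adjacent (a clique of size 6), so at least 6 colors are needed.
One proper 6-coloring: A=2, B=4, C=4, D=1, E=3, F=5, G=6, H=2.
That is already a proper 6-coloring.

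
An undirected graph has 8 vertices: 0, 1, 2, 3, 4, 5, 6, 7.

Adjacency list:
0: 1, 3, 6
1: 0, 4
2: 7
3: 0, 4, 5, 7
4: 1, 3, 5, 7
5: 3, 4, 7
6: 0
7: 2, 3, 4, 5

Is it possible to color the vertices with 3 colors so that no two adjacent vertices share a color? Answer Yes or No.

3, 4, 5, 7 form a clique, so at least 4 colors are needed.
So 3 colors are not enough.

No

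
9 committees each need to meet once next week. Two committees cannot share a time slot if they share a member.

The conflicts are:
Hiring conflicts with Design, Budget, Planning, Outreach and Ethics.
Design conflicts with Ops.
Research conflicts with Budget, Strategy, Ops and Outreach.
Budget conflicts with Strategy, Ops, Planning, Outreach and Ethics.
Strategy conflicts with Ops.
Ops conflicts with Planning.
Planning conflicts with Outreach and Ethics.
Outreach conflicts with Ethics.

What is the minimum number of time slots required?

5

Hiring, Budget, Planning, Outreach, Ethics all conflict with each other, so at least 5 time slots are needed.
5 time slots suffice: time slot 1 → {Design, Budget}; time slot 2 → {Ops, Outreach}; time slot 3 → {Research, Planning}; time slot 4 → {Hiring, Strategy}; time slot 5 → {Ethics}. Each listed conflict is separated.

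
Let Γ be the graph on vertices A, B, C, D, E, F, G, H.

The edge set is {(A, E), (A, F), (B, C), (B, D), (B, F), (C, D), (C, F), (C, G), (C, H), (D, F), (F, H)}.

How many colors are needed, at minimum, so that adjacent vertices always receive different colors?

4

B, C, D, F form a clique, so at least 4 colors are needed.
4 colors suffice: color red → {E, F, G}; color blue → {A, C}; color green → {D, H}; color yellow → {B}. No two adjacent vertices share a color.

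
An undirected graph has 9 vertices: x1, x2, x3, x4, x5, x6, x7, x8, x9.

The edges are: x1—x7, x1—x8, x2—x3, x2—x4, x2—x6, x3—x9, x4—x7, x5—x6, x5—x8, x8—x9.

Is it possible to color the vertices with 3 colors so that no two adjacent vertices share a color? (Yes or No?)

The chromatic number is 3. The cycle x7-x1-x8-x9-x3-x2-x4-x7 has odd length 7, so it cannot be 2-colored; at least 3 colors are needed.
3 colors suffice: color R → {x2, x7, x8}; color B → {x1, x4, x6, x9}; color G → {x3, x5}.
That is already a proper 3-coloring.

Yes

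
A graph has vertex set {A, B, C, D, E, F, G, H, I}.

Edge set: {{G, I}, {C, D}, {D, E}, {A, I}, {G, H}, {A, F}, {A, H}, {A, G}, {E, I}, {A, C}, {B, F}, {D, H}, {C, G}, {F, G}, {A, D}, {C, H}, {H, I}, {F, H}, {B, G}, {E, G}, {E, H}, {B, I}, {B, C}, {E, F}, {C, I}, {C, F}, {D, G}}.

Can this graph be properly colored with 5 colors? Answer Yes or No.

Yes

The chromatic number is 5. A, C, G, H, I are pairwise adjacent (a clique of size 5), so at least 5 colors are needed.
5 colors suffice: color red → {G}; color blue → {B, H}; color green → {C, E}; color yellow → {D, F, I}; color purple → {A}.
That is already a proper 5-coloring.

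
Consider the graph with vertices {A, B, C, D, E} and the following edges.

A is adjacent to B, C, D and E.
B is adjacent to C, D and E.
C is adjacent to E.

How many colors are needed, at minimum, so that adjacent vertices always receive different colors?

4

A, B, C, E are pairwise adjacent (a clique of size 4), so at least 4 colors are needed.
4 colors suffice: color 1 → {B}; color 2 → {A}; color 3 → {C, D}; color 4 → {E}. Each edge has distinct colors on its endpoints.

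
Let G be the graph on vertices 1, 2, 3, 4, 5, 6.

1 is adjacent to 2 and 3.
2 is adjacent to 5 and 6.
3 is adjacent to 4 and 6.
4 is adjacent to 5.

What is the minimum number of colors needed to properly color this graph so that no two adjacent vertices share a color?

3

The cycle 5-4-3-1-2-5 has odd length 5, so it cannot be 2-colored; at least 3 colors are needed.
A valid assignment using 3 colors: 1=blue, 2=red, 3=red, 4=blue, 5=green, 6=blue. No two adjacent vertices share a color.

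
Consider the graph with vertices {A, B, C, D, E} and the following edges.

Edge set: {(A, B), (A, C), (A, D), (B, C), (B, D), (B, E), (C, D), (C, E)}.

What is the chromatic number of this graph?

A, B, C, D are mutually adjacent (a clique of size 4), so at least 4 colors are needed.
4 colors suffice: A=4, B=2, C=1, D=3, E=3. Each edge has distinct colors on its endpoints.

4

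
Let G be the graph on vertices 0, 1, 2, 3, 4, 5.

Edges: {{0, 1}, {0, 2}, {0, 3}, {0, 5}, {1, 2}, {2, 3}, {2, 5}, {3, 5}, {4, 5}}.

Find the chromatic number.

0, 2, 3, 5 are mutually adjacent (a clique of size 4), so at least 4 colors are needed.
4 colors suffice: 0=a, 1=b, 2=c, 3=d, 4=a, 5=b. Every edge joins two different colors.

4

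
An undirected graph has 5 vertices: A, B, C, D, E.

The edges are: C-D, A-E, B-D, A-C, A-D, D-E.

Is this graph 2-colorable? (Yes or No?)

No

A, C, D are mutually adjacent, so at least 3 colors are needed.
So 2 colors are not enough.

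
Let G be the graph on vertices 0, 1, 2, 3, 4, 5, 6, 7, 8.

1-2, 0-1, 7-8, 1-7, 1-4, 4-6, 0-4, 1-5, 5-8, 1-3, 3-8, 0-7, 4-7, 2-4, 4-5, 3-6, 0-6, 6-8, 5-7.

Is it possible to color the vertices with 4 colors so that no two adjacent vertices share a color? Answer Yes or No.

Yes

The chromatic number is 4. 0, 1, 4, 7 form a clique, so at least 4 colors are needed.
4 colors suffice: color a → {4, 8}; color b → {1, 6}; color c → {2, 3, 7}; color d → {0, 5}.
That is already a proper 4-coloring.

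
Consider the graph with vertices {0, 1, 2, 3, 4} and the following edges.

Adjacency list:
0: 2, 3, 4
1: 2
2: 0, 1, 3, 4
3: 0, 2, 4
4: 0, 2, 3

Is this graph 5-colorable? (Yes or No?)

Yes

The chromatic number is 4. 0, 2, 3, 4 are pairwise adjacent (a clique of size 4), so at least 4 colors are needed.
4 colors suffice: color red → {2}; color blue → {1, 3}; color green → {4}; color yellow → {0}.
Since 5 ≥ 4, a proper 5-coloring certainly exists.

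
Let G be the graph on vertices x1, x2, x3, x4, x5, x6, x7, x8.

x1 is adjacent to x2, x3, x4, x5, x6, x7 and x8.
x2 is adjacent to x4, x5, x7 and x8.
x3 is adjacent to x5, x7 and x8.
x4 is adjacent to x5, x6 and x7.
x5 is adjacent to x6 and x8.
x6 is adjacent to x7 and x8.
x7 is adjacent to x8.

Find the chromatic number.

4

x1, x4, x5, x6 form a clique, so at least 4 colors are needed.
4 colors suffice: x1=1, x2=4, x3=4, x4=3, x5=2, x6=4, x7=2, x8=3. Each edge has distinct colors on its endpoints.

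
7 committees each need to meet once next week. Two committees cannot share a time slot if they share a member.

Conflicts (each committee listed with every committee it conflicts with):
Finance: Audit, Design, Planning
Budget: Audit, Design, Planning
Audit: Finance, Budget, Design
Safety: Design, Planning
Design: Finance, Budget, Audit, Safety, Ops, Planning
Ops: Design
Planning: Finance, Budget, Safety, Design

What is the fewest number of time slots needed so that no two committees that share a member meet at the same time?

3

Safety, Design, Planning pairwise conflict, so at least 3 time slots are needed.
3 time slots suffice: time slot 1 → {Design}; time slot 2 → {Audit, Ops, Planning}; time slot 3 → {Finance, Budget, Safety}. Every pair that conflicts lands in different time slots.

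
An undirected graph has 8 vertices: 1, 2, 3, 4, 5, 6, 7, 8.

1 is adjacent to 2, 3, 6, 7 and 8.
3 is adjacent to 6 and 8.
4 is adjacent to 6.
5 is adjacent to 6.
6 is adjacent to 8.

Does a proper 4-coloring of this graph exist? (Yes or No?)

Yes

The chromatic number is 4. 1, 3, 6, 8 form a clique, so at least 4 colors are needed.
4 colors suffice: 1=b, 2=a, 3=c, 4=b, 5=b, 6=a, 7=a, 8=d.
That is already a proper 4-coloring.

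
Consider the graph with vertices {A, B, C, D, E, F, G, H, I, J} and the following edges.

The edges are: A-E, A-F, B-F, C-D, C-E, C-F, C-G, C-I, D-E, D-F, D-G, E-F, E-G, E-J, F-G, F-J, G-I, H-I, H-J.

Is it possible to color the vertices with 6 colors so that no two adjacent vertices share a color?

Yes

The chromatic number is 5. C, D, E, F, G form a clique, so at least 5 colors are needed.
5 colors suffice: color 1 → {F, I}; color 2 → {B, E, H}; color 3 → {A, G, J}; color 4 → {C}; color 5 → {D}.
Since 6 ≥ 5, a proper 6-coloring certainly exists.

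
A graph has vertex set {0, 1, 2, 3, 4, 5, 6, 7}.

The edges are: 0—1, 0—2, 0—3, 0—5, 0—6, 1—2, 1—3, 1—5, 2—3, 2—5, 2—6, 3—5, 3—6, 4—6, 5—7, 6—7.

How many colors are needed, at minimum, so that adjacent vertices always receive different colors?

0, 1, 2, 3, 5 are pairwise adjacent (a clique of size 5), so at least 5 colors are needed.
A valid assignment using 5 colors: 0=yellow, 1=purple, 2=red, 3=blue, 4=red, 5=green, 6=green, 7=red. Each edge has distinct colors on its endpoints.

5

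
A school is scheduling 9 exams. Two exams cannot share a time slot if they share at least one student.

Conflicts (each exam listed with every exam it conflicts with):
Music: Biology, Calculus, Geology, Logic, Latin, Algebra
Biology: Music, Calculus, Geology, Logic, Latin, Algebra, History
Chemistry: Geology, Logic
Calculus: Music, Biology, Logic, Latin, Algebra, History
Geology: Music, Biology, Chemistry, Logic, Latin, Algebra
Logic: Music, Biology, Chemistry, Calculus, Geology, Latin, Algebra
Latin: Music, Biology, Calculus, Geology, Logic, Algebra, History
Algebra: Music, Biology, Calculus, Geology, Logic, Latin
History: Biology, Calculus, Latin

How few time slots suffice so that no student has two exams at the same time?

Music, Biology, Calculus, Logic, Latin, Algebra pairwise conflict, so at least 6 time slots are needed.
A valid assignment using 6 time slots: Music=5, Biology=3, Chemistry=2, Calculus=4, Geology=4, Logic=1, Latin=2, Algebra=6, History=1. No two conflicting exams share a time slot.

6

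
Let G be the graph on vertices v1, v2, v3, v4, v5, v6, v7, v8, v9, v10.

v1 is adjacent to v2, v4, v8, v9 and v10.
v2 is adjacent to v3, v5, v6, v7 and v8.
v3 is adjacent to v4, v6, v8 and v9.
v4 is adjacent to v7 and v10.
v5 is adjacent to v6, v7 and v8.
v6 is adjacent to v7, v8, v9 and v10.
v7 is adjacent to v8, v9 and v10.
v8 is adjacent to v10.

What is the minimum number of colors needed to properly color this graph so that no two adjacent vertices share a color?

5

v2, v5, v6, v7, v8 are pairwise adjacent (a clique of size 5), so at least 5 colors are needed.
5 colors suffice: v1=red, v2=yellow, v3=blue, v4=green, v5=purple, v6=red, v7=blue, v8=green, v9=green, v10=yellow. Each edge has distinct colors on its endpoints.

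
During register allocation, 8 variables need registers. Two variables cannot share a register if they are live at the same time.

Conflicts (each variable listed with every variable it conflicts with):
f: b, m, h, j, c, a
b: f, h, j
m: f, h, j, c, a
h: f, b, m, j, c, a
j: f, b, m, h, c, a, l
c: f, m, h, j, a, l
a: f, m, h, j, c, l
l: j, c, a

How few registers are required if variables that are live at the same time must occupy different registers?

f, m, h, j, c, a are mutually in conflict, so at least 6 registers are needed.
6 registers suffice: register 1 → {j}; register 2 → {b, a}; register 3 → {h, l}; register 4 → {c}; register 5 → {f}; register 6 → {m}. No two conflicting variables share a register.

6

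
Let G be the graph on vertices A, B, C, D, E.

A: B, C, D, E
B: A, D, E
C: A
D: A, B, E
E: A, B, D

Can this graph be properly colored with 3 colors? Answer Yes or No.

A, B, D, E are pairwise adjacent (a clique of size 4), so at least 4 colors are needed.
So 3 colors are not enough.

No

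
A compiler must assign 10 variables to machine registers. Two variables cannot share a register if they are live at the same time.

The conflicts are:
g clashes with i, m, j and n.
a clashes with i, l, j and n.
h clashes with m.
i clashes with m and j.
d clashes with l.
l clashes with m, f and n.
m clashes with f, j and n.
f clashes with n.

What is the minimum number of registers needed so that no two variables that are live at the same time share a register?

l, m, f, n are mutually in conflict, so at least 4 registers are needed.
4 registers suffice: g=4, a=1, h=2, i=2, d=1, l=2, m=1, f=4, j=3, n=3. No two conflicting variables share a register.

4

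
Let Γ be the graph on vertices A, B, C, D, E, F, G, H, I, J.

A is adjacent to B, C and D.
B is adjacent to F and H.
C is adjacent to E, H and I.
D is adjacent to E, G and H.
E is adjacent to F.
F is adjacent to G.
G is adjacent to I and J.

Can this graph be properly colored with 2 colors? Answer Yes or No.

No

The cycle E-D-G-I-C-E has odd length 5, so it cannot be 2-colored; at least 3 colors are needed.
So 2 colors are not enough.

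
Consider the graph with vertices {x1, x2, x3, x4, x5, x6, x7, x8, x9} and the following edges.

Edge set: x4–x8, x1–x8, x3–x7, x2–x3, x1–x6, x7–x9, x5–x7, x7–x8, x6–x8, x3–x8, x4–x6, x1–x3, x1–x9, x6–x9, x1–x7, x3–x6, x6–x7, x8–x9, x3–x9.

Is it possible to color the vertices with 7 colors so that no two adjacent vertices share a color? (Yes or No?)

The chromatic number is 6. x1, x3, x6, x7, x8, x9 are pairwise adjacent (a clique of size 6), so at least 6 colors are needed.
One proper 6-coloring: x1=6, x2=1, x3=3, x4=2, x5=1, x6=4, x7=2, x8=1, x9=5.
Since 7 ≥ 6, a proper 7-coloring certainly exists.

Yes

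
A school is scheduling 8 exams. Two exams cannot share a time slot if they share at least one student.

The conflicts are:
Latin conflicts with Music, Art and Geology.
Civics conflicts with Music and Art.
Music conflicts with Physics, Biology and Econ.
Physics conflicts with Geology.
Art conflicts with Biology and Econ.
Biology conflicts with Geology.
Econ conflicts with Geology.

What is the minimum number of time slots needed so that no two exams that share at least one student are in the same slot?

Music and Physics conflict, so at least 2 time slots are needed.
A valid assignment using 2 time slots: Latin=2, Civics=2, Music=1, Physics=2, Art=1, Biology=2, Econ=2, Geology=1. No two conflicting exams share a time slot.

2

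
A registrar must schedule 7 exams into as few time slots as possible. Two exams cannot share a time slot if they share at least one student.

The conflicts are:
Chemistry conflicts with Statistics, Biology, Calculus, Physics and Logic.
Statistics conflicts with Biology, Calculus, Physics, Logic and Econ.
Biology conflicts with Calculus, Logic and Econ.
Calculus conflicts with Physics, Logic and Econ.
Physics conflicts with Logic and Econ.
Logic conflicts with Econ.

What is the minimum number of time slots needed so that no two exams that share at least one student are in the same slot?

Chemistry, Statistics, Biology, Calculus, Logic are mutually in conflict, so at least 5 time slots are needed.
5 time slots suffice: Chemistry=5, Statistics=3, Biology=4, Calculus=2, Physics=4, Logic=1, Econ=5. No two conflicting exams share a time slot.

5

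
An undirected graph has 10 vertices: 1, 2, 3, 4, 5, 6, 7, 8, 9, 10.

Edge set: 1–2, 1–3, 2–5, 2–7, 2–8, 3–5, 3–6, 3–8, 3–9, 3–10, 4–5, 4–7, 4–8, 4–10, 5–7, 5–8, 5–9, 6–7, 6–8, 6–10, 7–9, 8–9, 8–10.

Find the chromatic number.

3, 5, 8, 9 are pairwise adjacent (a clique of size 4), so at least 4 colors are needed.
4 colors suffice: color red → {1, 7, 8}; color blue → {5, 6}; color green → {2, 3, 4}; color yellow → {9, 10}. Every edge joins two different colors.

4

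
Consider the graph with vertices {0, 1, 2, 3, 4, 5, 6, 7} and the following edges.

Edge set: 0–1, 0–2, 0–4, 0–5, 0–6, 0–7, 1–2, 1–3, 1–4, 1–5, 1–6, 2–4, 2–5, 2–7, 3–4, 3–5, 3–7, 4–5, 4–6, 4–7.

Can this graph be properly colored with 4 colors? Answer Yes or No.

No

0, 1, 2, 4, 5 are pairwise adjacent (a clique of size 5), so at least 5 colors are needed.
So 4 colors are not enough.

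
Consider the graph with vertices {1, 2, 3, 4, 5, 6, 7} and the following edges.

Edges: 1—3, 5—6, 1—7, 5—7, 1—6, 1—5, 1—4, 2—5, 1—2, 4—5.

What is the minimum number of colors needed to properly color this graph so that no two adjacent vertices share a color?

1, 5, 6 are pairwise adjacent, so at least 3 colors are needed.
One proper 3-coloring: 1=red, 2=green, 3=blue, 4=green, 5=blue, 6=green, 7=green. Each edge has distinct colors on its endpoints.

3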